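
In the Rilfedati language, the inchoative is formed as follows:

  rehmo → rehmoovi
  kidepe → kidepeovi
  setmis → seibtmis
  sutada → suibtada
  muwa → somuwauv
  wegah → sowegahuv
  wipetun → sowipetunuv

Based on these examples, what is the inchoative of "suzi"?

suibzi

"suzi" begins with s-. The stems beginning with s- (setmis → seibtmis, sutada → suibtada) insert -ib- after the first vowel.
The other patterns: stems beginning with k- or r- add -ovi; stems beginning with m- or w- add so- … -uv around the stem.
So suzi → suibzi.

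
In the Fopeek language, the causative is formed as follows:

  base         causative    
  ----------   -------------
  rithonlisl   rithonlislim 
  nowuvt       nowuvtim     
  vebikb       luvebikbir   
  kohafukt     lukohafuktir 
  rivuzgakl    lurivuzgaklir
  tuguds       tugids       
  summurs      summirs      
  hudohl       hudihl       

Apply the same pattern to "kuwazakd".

nowuvt and kohafukt both end in -t yet inflect differently (nowuvtim, lukohafuktir), so the final letter is not what conditions the rule; the second-to-last letter is.
"kuwazakd" has second-to-last letter 'k'. The stems whose second-to-last letter is 'k' (vebikb → luvebikbir, kohafukt → lukohafuktir, rivuzgakl → lurivuzgaklir) add lu- … -ir around the stem.
So kuwazakd → lukuwazakdir.

lukuwazakdir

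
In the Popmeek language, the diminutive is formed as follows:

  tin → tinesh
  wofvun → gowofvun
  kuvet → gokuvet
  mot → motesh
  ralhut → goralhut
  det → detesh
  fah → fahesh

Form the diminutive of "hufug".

ralhut and det both end in -t yet inflect differently (goralhut, detesh), so the final letter is not what conditions the rule; the number of vowels is.
"hufug" has 2 vowels. The stems with 2 vowels (wofvun → gowofvun, ralhut → goralhut, kuvet → gokuvet) add the prefix go-.
So hufug → gohufug.

gohufug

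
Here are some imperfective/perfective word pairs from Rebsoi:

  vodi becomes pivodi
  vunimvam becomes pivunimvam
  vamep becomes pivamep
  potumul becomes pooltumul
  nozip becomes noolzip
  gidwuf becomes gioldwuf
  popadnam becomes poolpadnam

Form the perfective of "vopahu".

"vopahu" begins with v-. The stems beginning with v- (vodi → pivodi, vunimvam → pivunimvam, vamep → pivamep) add the prefix pi-.
So vopahu → pivopahu.

pivopahu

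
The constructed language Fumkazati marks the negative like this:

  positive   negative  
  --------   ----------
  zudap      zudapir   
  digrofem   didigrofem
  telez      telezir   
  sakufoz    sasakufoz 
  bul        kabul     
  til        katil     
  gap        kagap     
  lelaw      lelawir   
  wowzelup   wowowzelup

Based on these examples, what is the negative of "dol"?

gap and zudap both end in -p yet inflect differently (kagap, zudapir), so the final letter is not what conditions the rule; the number of vowels is.
"dol" has 1 vowel. The stems with 1 vowel (gap → kagap, bul → kabul, til → katil) add the prefix ka-.
The other patterns: stems with 2 vowels add -ir; stems with 3 vowels repeat the first consonant+vowel as a prefix.
So dol → kadol.

kadol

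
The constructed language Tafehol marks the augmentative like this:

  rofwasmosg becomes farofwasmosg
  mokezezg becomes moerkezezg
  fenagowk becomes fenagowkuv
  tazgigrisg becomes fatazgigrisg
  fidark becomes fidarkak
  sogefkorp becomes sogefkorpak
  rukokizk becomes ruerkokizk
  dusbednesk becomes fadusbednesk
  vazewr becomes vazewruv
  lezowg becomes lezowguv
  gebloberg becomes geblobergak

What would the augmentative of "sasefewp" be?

sasefewpuv

fenagowk and dusbednesk both end in -k yet inflect differently (fenagowkuv, fadusbednesk), so the final letter is not what conditions the rule; the second-to-last letter is.
"sasefewp" has second-to-last letter 'w'. The stems whose second-to-last letter is 'w' (lezowg → lezowguv, vazewr → vazewruv, fenagowk → fenagowkuv) add -uv.
The other patterns: stems whose second-to-last letter is 's' add the prefix fa-; stems whose second-to-last letter is 'z' insert -er- after the first vowel; stems whose second-to-last letter is 'r' add -ak.
So sasefewp → sasefewpuv.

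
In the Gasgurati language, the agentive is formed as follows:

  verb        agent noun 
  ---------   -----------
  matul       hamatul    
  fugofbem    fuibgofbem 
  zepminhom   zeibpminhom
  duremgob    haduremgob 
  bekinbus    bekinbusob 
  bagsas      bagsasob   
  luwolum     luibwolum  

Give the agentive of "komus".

"komus" ends in -s. The stems ending in -s (bagsas → bagsasob, bekinbus → bekinbusob) add -ob.
So komus → komusob.

komusob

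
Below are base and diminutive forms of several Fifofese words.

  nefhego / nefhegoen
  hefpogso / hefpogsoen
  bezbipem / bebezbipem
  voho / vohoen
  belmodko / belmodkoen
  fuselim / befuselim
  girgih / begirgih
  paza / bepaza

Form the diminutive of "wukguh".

"wukguh" ends in -h. The one such stem in the data (girgih → begirgih) adds the prefix be-, so the same rule applies.
The other pattern: stems ending in -o add -en.
So wukguh → bewukguh.

bewukguh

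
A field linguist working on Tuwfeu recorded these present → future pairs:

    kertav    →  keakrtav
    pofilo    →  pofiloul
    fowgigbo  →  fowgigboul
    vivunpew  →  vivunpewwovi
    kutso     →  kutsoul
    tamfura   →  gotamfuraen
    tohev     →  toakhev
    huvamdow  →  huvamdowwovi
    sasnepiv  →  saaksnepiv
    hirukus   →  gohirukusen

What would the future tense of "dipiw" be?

kutso and huvamdow both have last vowel 'o' yet inflect differently (kutsoul, huvamdowwovi), so the last vowel is not what conditions the rule; the final letter is.
"dipiw" ends in -w. The stems ending in -w (huvamdow → huvamdowwovi, vivunpew → vivunpewwovi) double the final consonant and add -ovi.
So dipiw → dipiwwovi.

dipiwwovi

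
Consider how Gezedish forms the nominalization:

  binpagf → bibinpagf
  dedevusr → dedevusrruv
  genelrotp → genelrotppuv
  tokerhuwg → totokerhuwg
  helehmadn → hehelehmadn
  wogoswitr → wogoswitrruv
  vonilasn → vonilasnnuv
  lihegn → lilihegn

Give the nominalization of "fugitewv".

"fugitewv" has second-to-last letter 'w'. The one such stem in the data (tokerhuwg → totokerhuwg) repeats the first consonant+vowel as a prefix (as do binpagf, lihegn), so the same rule applies.
So fugitewv → fufugitewv.

fufugitewv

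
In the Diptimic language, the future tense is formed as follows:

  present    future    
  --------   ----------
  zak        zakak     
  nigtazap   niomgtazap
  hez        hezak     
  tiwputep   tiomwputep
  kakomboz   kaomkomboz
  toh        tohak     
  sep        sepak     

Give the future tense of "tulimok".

tuomlimok

hez and kakomboz both end in -z yet inflect differently (hezak, kaomkomboz), so the final letter is not what conditions the rule; the number of vowels is.
"tulimok" has 3 vowels. The stems with 3 vowels (kakomboz → kaomkomboz, nigtazap → niomgtazap, tiwputep → tiomwputep) insert -om- after the first vowel.
The other pattern: stems with 1 vowel add -ak.
So tulimok → tuomlimok.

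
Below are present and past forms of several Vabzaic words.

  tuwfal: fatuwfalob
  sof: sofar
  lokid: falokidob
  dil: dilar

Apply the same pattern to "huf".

dil and tuwfal both end in -l yet inflect differently (dilar, fatuwfalob), so the final letter is not what conditions the rule; the number of vowels is.
"huf" has 1 vowel. The stems with 1 vowel (sof → sofar, dil → dilar) add -ar.
The other pattern: stems with 2 vowels add fa- … -ob around the stem.
So huf → hufar.

hufar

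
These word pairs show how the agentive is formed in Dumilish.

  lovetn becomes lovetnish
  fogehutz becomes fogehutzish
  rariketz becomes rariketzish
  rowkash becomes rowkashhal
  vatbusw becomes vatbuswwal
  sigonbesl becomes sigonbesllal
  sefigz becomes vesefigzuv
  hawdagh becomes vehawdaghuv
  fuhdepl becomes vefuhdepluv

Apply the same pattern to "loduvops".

veloduvopsuv

fogehutz and sefigz both end in -z yet inflect differently (fogehutzish, vesefigzuv), so the final letter is not what conditions the rule; the second-to-last letter is.
"loduvops" has second-to-last letter 'p'. The one such stem in the data (fuhdepl → vefuhdepluv) adds ve- … -uv around the stem, so the same rule applies.
So loduvops → veloduvopsuv.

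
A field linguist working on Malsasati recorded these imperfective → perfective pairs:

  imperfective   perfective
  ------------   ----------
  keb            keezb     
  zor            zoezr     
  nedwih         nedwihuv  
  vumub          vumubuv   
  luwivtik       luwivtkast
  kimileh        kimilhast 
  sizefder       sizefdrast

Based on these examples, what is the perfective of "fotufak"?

fotufkast

keb and vumub both end in -b yet inflect differently (keezb, vumubuv), so the final letter is not what conditions the rule; the number of vowels is.
"fotufak" has 3 vowels. The stems with 3 vowels (luwivtik → luwivtkast, kimileh → kimilhast, sizefder → sizefdrast) delete the last vowel and add -ast.
The other patterns: stems with 1 vowel insert -ez- after the first vowel; stems with 2 vowels add -uv.
So fotufak → fotufkast.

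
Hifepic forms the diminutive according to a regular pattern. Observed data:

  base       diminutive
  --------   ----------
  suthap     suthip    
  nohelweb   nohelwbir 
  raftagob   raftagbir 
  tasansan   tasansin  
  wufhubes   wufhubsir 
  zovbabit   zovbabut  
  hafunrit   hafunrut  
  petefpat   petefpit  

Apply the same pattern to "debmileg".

debmilgir

"debmileg" has last vowel 'e'. The stems whose last vowel is 'e' (nohelweb → nohelwbir, wufhubes → wufhubsir) delete the last vowel and add -ir.
So debmileg → debmilgir.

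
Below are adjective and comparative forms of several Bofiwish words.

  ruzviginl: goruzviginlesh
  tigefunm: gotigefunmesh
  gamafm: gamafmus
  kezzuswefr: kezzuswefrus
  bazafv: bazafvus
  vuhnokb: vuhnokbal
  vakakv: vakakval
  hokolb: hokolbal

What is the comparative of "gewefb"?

gewefbus

tigefunm and gamafm both end in -m yet inflect differently (gotigefunmesh, gamafmus), so the final letter is not what conditions the rule; the second-to-last letter is.
"gewefb" has second-to-last letter 'f'. The stems whose second-to-last letter is 'f' (gamafm → gamafmus, kezzuswefr → kezzuswefrus, bazafv → bazafvus) add -us.
So gewefb → gewefbus.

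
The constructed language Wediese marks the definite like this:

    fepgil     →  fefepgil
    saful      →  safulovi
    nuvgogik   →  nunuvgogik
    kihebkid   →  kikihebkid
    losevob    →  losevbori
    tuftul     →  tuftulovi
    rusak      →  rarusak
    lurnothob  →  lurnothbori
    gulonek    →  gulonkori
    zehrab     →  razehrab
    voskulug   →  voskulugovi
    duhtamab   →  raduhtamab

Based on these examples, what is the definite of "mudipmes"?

mudipmsori

gulonek and nuvgogik both end in -k yet inflect differently (gulonkori, nunuvgogik), so the final letter is not what conditions the rule; the last vowel is.
"mudipmes" has last vowel 'e'. The one such stem in the data (gulonek → gulonkori) deletes the last vowel and adds -ori (as do losevob, lurnothob), so the same rule applies.
So mudipmes → mudipmsori.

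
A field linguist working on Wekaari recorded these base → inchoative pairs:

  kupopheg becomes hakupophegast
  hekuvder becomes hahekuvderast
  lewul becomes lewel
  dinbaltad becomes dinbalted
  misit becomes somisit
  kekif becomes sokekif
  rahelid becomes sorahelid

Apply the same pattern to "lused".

dinbaltad and rahelid both end in -d yet inflect differently (dinbalted, sorahelid), so the final letter is not what conditions the rule; the last vowel is.
"lused" has last vowel 'e'. The stems whose last vowel is 'e' (kupopheg → hakupophegast, hekuvder → hahekuvderast) add ha- … -ast around the stem.
So lused → halusedast.

halusedast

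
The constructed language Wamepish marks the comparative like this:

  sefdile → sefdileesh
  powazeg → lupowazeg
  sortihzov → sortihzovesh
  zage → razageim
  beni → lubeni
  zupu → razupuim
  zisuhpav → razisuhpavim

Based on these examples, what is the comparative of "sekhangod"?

sekhangodesh

"sekhangod" begins with s-. The stems beginning with s- (sortihzov → sortihzovesh, sefdile → sefdileesh) add -esh.
The other patterns: stems beginning with z- add ra- … -im around the stem; stems beginning with b- or p- add the prefix lu-.
So sekhangod → sekhangodesh.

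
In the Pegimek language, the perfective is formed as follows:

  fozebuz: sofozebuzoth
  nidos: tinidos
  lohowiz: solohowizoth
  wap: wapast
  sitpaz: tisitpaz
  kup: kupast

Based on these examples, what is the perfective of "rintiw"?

tirintiw

sitpaz and fozebuz both end in -z yet inflect differently (tisitpaz, sofozebuzoth), so the final letter is not what conditions the rule; the number of vowels is.
"rintiw" has 2 vowels. The stems with 2 vowels (nidos → tinidos, sitpaz → tisitpaz) add the prefix ti-.
So rintiw → tirintiw.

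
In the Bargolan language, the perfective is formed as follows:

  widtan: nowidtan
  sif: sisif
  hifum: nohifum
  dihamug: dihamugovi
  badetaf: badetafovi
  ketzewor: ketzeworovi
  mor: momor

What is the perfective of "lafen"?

"lafen" has 2 vowels. The stems with 2 vowels (hifum → nohifum, widtan → nowidtan) add the prefix no-.
So lafen → nolafen.

nolafen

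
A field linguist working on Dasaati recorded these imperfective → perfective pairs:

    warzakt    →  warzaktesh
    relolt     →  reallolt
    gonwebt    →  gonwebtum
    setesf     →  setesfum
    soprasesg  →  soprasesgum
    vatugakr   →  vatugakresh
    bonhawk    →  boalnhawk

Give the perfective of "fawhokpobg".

fawhokpobgum

relolt and warzakt both end in -t yet inflect differently (reallolt, warzaktesh), so the final letter is not what conditions the rule; the second-to-last letter is.
"fawhokpobg" has second-to-last letter 'b'. The one such stem in the data (gonwebt → gonwebtum) adds -um, so the same rule applies.
The other patterns: stems whose second-to-last letter is 'l' or 'w' insert -al- after the first vowel; stems whose second-to-last letter is 'k' add -esh.
So fawhokpobg → fawhokpobgum.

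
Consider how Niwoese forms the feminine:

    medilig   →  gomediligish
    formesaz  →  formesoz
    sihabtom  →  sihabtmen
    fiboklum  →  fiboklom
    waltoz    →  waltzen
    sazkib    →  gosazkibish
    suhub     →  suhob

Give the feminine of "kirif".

gokirifish

sazkib and suhub both end in -b yet inflect differently (gosazkibish, suhob), so the final letter is not what conditions the rule; the last vowel is.
"kirif" has last vowel 'i'. The stems whose last vowel is 'i' (medilig → gomediligish, sazkib → gosazkibish) add go- … -ish around the stem.
So kirif → gokirifish.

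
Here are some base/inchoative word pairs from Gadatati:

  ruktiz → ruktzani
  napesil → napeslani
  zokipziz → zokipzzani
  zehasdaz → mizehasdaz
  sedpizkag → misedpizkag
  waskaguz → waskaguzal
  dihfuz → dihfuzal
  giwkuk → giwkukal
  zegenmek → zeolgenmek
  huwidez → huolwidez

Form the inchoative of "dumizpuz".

ruktiz and zehasdaz both end in -z yet inflect differently (ruktzani, mizehasdaz), so the final letter is not what conditions the rule; the last vowel is.
"dumizpuz" has last vowel 'u'. The stems whose last vowel is 'u' (waskaguz → waskaguzal, dihfuz → dihfuzal, giwkuk → giwkukal) add -al.
The other patterns: stems whose last vowel is 'i' delete the last vowel and add -ani; stems whose last vowel is 'a' add the prefix mi-; stems whose last vowel is 'e' insert -ol- after the first vowel.
So dumizpuz → dumizpuzal.

dumizpuzal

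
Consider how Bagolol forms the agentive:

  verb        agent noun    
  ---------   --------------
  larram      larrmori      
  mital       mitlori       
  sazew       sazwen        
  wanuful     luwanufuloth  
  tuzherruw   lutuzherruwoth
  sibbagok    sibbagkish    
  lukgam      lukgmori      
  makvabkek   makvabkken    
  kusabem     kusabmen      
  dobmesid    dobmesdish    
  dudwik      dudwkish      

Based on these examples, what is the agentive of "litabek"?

litabken

"litabek" has last vowel 'e'. The stems whose last vowel is 'e' (makvabkek → makvabkken, kusabem → kusabmen, sazew → sazwen) delete the last vowel and add -en.
So litabek → litabken.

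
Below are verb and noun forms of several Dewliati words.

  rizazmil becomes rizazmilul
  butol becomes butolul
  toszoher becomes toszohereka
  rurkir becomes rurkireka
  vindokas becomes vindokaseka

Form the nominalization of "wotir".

rizazmil and rurkir both have last vowel 'i' yet inflect differently (rizazmilul, rurkireka), so the last vowel is not what conditions the rule; the final letter is.
"wotir" ends in -r. The stems ending in -r (toszoher → toszohereka, rurkir → rurkireka) add -eka.
The other pattern: stems ending in -l add -ul.
So wotir → wotireka.

wotireka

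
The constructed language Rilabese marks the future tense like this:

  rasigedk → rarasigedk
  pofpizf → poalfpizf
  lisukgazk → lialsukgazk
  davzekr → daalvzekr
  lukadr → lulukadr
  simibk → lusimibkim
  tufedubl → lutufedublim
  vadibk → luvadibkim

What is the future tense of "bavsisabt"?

lubavsisabtim

rasigedk and simibk both end in -k yet inflect differently (rarasigedk, lusimibkim), so the final letter is not what conditions the rule; the second-to-last letter is.
"bavsisabt" has second-to-last letter 'b'. The stems whose second-to-last letter is 'b' (tufedubl → lutufedublim, simibk → lusimibkim, vadibk → luvadibkim) add lu- … -im around the stem.
The other patterns: stems whose second-to-last letter is 'd' repeat the first consonant+vowel as a prefix; stems whose second-to-last letter is 'k' or 'z' insert -al- after the first vowel.
So bavsisabt → lubavsisabtim.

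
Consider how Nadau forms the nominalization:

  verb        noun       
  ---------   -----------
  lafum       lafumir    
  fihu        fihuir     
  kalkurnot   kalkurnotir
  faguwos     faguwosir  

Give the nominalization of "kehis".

kehisir

Every pair shown (lafum → lafumir, fihu → fihuir, kalkurnot → kalkurnotir, …) follows the same rule: add -ir.
So kehis → kehisir.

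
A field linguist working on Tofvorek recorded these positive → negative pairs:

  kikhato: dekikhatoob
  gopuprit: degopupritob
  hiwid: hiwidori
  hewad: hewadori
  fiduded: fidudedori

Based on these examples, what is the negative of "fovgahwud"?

fovgahwudori

hiwid and gopuprit both have last vowel 'i' yet inflect differently (hiwidori, degopupritob), so the last vowel is not what conditions the rule; the final letter is.
"fovgahwud" ends in -d. The stems ending in -d (fiduded → fidudedori, hiwid → hiwidori, hewad → hewadori) add -ori.
So fovgahwud → fovgahwudori.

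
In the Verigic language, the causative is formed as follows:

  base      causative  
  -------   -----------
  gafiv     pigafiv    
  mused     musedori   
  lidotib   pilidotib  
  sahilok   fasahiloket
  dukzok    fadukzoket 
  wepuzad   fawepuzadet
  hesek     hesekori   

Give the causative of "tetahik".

pitetahik

mused and wepuzad both end in -d yet inflect differently (musedori, fawepuzadet), so the final letter is not what conditions the rule; the last vowel is.
"tetahik" has last vowel 'i'. The stems whose last vowel is 'i' (gafiv → pigafiv, lidotib → pilidotib) add the prefix pi-.
So tetahik → pitetahik.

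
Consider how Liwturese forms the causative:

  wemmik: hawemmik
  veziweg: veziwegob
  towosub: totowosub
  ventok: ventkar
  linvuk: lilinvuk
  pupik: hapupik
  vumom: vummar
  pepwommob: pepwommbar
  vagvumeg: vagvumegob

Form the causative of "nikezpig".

hanikezpig

"nikezpig" has last vowel 'i'. The stems whose last vowel is 'i' (wemmik → hawemmik, pupik → hapupik) add the prefix ha-.
The other patterns: stems whose last vowel is 'e' add -ob; stems whose last vowel is 'o' delete the last vowel and add -ar; stems whose last vowel is 'u' repeat the first consonant+vowel as a prefix.
So nikezpig → hanikezpig.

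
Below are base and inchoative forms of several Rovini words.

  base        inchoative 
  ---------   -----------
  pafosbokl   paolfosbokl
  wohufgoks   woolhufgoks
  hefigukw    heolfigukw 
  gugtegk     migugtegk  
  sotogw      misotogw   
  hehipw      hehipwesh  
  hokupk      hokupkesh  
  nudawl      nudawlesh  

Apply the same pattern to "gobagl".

migobagl

"gobagl" has second-to-last letter 'g'. The stems whose second-to-last letter is 'g' (gugtegk → migugtegk, sotogw → misotogw) add the prefix mi-.
The other patterns: stems whose second-to-last letter is 'k' insert -ol- after the first vowel; stems whose second-to-last letter is 'p' or 'w' add -esh.
So gobagl → migobagl.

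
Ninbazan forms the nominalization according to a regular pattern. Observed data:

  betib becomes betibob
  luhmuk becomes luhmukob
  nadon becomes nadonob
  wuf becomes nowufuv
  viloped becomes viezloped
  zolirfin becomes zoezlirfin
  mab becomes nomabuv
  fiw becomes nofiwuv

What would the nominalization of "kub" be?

nokubuv

mab and betib both end in -b yet inflect differently (nomabuv, betibob), so the final letter is not what conditions the rule; the number of vowels is.
"kub" has 1 vowel. The stems with 1 vowel (fiw → nofiwuv, mab → nomabuv, wuf → nowufuv) add no- … -uv around the stem.
The other patterns: stems with 2 vowels add -ob; stems with 3 vowels insert -ez- after the first vowel.
So kub → nokubuv.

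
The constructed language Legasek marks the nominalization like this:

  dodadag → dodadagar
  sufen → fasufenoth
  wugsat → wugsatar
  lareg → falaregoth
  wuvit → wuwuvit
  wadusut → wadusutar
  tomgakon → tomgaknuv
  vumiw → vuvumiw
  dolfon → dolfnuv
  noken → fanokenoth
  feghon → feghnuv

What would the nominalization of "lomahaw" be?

wuvit and wadusut both end in -t yet inflect differently (wuwuvit, wadusutar), so the final letter is not what conditions the rule; the last vowel is.
"lomahaw" has last vowel 'a'. The stems whose last vowel is 'a' (wugsat → wugsatar, dodadag → dodadagar) add -ar.
So lomahaw → lomahawar.

lomahawar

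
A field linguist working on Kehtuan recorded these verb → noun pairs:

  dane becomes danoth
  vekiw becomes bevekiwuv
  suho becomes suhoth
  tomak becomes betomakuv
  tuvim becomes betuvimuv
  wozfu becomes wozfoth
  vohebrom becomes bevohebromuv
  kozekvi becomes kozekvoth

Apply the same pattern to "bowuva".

bowuvoth

"bowuva" ends in a vowel. The stems ending in a vowel (dane → danoth, kozekvi → kozekvoth, wozfu → wozfoth) drop the final letter and add -oth.
So bowuva → bowuvoth.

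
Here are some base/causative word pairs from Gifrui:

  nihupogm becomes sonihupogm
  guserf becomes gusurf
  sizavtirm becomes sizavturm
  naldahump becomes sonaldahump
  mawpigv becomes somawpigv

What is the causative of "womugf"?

sowomugf

nihupogm and sizavtirm both end in -m yet inflect differently (sonihupogm, sizavturm), so the final letter is not what conditions the rule; the second-to-last letter is.
"womugf" has second-to-last letter 'g'. The stems whose second-to-last letter is 'g' (mawpigv → somawpigv, nihupogm → sonihupogm) add the prefix so-.
So womugf → sowomugf.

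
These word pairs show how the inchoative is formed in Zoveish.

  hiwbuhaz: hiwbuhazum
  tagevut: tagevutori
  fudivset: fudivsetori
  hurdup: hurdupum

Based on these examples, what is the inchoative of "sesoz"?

sesozum

tagevut and hurdup both have last vowel 'u' yet inflect differently (tagevutori, hurdupum), so the last vowel is not what conditions the rule; the final letter is.
"sesoz" ends in -z. The one such stem in the data (hiwbuhaz → hiwbuhazum) adds -um, so the same rule applies.
So sesoz → sesozum.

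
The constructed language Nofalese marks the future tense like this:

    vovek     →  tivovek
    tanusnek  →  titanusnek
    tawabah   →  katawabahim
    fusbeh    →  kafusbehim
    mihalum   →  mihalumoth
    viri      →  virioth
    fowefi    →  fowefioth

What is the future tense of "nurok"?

vovek and fusbeh both have last vowel 'e' yet inflect differently (tivovek, kafusbehim), so the last vowel is not what conditions the rule; the final letter is.
"nurok" ends in -k. The stems ending in -k (vovek → tivovek, tanusnek → titanusnek) add the prefix ti-.
So nurok → tinurok.

tinurok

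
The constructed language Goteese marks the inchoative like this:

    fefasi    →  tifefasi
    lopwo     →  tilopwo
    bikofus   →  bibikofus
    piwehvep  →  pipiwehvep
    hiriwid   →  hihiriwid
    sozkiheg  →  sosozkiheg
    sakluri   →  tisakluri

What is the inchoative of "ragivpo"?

hiriwid and fefasi both have last vowel 'i' yet inflect differently (hihiriwid, tifefasi), so the last vowel is not what conditions the rule; whether the stem ends in a vowel or a consonant is.
"ragivpo" ends in a vowel. The stems ending in a vowel (lopwo → tilopwo, fefasi → tifefasi, sakluri → tisakluri) add the prefix ti-.
So ragivpo → tiragivpo.

tiragivpo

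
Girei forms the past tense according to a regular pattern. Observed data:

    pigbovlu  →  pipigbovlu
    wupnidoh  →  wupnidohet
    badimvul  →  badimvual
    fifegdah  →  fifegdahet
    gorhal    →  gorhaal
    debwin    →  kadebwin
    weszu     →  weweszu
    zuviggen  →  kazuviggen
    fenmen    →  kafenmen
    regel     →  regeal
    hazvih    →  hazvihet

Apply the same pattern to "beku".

bebeku

debwin and hazvih both have last vowel 'i' yet inflect differently (kadebwin, hazvihet), so the last vowel is not what conditions the rule; the final letter is.
"beku" ends in -u. The stems ending in -u (weszu → weweszu, pigbovlu → pipigbovlu) repeat the first consonant+vowel as a prefix.
The other patterns: stems ending in -n add the prefix ka-; stems ending in -h add -et; stems ending in -l drop the final letter and add -al.
So beku → bebeku.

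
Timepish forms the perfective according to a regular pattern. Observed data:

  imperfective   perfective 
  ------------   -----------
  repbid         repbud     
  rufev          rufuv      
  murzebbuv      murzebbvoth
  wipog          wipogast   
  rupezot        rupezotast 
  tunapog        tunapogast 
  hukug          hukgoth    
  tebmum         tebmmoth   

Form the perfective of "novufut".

novuftoth

hukug and tunapog both end in -g yet inflect differently (hukgoth, tunapogast), so the final letter is not what conditions the rule; the last vowel is.
"novufut" has last vowel 'u'. The stems whose last vowel is 'u' (tebmum → tebmmoth, murzebbuv → murzebbvoth, hukug → hukgoth) delete the last vowel and add -oth.
So novufut → novuftoth.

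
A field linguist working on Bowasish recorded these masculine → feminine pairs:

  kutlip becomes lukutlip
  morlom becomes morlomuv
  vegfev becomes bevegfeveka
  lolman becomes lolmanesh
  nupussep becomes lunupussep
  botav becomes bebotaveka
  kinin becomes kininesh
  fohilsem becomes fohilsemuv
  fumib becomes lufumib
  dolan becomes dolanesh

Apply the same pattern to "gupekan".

lolman and botav both have last vowel 'a' yet inflect differently (lolmanesh, bebotaveka), so the last vowel is not what conditions the rule; the final letter is.
"gupekan" ends in -n. The stems ending in -n (kinin → kininesh, lolman → lolmanesh, dolan → dolanesh) add -esh.
So gupekan → gupekanesh.

gupekanesh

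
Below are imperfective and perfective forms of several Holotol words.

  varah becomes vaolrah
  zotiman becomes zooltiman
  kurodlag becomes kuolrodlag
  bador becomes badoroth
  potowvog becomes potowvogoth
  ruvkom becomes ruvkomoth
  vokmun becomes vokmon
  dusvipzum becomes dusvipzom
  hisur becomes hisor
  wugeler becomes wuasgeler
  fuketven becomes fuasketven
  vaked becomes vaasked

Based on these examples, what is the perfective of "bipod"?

bipodoth

"bipod" has last vowel 'o'. The stems whose last vowel is 'o' (bador → badoroth, potowvog → potowvogoth, ruvkom → ruvkomoth) add -oth.
The other patterns: stems whose last vowel is 'a' insert -ol- after the first vowel; stems whose last vowel is 'u' change the last vowel to 'o'; stems whose last vowel is 'e' insert -as- after the first vowel.
So bipod → bipodoth.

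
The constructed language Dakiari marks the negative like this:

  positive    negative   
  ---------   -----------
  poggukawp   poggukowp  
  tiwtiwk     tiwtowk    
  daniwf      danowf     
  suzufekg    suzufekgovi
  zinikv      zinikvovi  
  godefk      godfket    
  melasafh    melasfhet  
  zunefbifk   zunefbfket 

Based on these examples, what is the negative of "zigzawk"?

zigzowk

tiwtiwk and godefk both end in -k yet inflect differently (tiwtowk, godfket), so the final letter is not what conditions the rule; the second-to-last letter is.
"zigzawk" has second-to-last letter 'w'. The stems whose second-to-last letter is 'w' (poggukawp → poggukowp, tiwtiwk → tiwtowk, daniwf → danowf) change the last vowel to 'o'.
So zigzawk → zigzowk.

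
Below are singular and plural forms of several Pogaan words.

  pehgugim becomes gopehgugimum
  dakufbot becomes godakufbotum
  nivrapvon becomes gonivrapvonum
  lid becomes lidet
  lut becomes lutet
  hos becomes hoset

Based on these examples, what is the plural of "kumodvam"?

gokumodvamum

dakufbot and lut both end in -t yet inflect differently (godakufbotum, lutet), so the final letter is not what conditions the rule; the number of vowels is.
"kumodvam" has 3 vowels. The stems with 3 vowels (pehgugim → gopehgugimum, dakufbot → godakufbotum, nivrapvon → gonivrapvonum) add go- … -um around the stem.
The other pattern: stems with 1 vowel add -et.
So kumodvam → gokumodvamum.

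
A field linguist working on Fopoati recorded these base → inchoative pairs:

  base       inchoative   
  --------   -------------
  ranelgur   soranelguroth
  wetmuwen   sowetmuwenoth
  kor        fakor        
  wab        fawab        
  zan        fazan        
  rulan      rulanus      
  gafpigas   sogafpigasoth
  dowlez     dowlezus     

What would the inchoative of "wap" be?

zan and rulan both end in -n yet inflect differently (fazan, rulanus), so the final letter is not what conditions the rule; the number of vowels is.
"wap" has 1 vowel. The stems with 1 vowel (wab → fawab, zan → fazan, kor → fakor) add the prefix fa-.
So wap → fawap.

fawap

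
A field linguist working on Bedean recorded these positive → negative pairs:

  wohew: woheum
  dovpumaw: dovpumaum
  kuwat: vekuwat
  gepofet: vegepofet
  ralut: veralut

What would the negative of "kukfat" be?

dovpumaw and kuwat both have last vowel 'a' yet inflect differently (dovpumaum, vekuwat), so the last vowel is not what conditions the rule; the final letter is.
"kukfat" ends in -t. The stems ending in -t (kuwat → vekuwat, gepofet → vegepofet, ralut → veralut) add the prefix ve-.
The other pattern: stems ending in -w drop the final letter and add -um.
So kukfat → vekukfat.

vekukfat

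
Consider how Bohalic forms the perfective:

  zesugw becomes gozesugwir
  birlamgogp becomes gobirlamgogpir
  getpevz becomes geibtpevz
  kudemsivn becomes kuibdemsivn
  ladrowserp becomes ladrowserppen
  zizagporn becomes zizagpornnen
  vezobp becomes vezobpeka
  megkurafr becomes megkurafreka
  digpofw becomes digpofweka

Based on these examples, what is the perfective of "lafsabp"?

birlamgogp and ladrowserp both end in -p yet inflect differently (gobirlamgogpir, ladrowserppen), so the final letter is not what conditions the rule; the second-to-last letter is.
"lafsabp" has second-to-last letter 'b'. The one such stem in the data (vezobp → vezobpeka) adds -eka, so the same rule applies.
The other patterns: stems whose second-to-last letter is 'g' add go- … -ir around the stem; stems whose second-to-last letter is 'v' insert -ib- after the first vowel; stems whose second-to-last letter is 'r' double the final consonant and add -en.
So lafsabp → lafsabpeka.

lafsabpeka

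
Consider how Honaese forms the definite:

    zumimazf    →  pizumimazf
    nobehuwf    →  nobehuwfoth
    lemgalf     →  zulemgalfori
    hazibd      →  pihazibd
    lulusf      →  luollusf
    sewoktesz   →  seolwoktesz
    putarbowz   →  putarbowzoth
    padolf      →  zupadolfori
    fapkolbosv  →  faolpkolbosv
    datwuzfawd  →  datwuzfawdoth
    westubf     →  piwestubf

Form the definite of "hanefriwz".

padolf and nobehuwf both end in -f yet inflect differently (zupadolfori, nobehuwfoth), so the final letter is not what conditions the rule; the second-to-last letter is.
"hanefriwz" has second-to-last letter 'w'. The stems whose second-to-last letter is 'w' (putarbowz → putarbowzoth, datwuzfawd → datwuzfawdoth, nobehuwf → nobehuwfoth) add -oth.
So hanefriwz → hanefriwzoth.

hanefriwzoth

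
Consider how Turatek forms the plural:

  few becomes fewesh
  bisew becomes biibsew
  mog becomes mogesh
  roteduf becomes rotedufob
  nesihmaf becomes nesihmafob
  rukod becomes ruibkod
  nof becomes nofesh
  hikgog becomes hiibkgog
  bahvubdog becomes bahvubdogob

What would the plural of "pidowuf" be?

"pidowuf" has 3 vowels. The stems with 3 vowels (roteduf → rotedufob, nesihmaf → nesihmafob, bahvubdog → bahvubdogob) add -ob.
The other patterns: stems with 1 vowel add -esh; stems with 2 vowels insert -ib- after the first vowel.
So pidowuf → pidowufob.

pidowufob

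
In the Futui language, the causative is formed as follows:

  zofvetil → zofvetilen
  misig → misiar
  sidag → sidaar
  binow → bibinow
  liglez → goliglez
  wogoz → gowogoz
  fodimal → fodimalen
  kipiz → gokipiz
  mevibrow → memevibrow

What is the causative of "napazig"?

napaziar

zofvetil and misig both have last vowel 'i' yet inflect differently (zofvetilen, misiar), so the last vowel is not what conditions the rule; the final letter is.
"napazig" ends in -g. The stems ending in -g (misig → misiar, sidag → sidaar) drop the final letter and add -ar.
So napazig → napaziar.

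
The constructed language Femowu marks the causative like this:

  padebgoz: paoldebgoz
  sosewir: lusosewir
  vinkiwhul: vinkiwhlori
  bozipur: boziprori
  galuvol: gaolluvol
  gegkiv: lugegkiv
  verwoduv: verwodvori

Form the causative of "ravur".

ravrori

vinkiwhul and galuvol both end in -l yet inflect differently (vinkiwhlori, gaolluvol), so the final letter is not what conditions the rule; the last vowel is.
"ravur" has last vowel 'u'. The stems whose last vowel is 'u' (verwoduv → verwodvori, vinkiwhul → vinkiwhlori, bozipur → boziprori) delete the last vowel and add -ori.
The other patterns: stems whose last vowel is 'o' insert -ol- after the first vowel; stems whose last vowel is 'i' add the prefix lu-.
So ravur → ravrori.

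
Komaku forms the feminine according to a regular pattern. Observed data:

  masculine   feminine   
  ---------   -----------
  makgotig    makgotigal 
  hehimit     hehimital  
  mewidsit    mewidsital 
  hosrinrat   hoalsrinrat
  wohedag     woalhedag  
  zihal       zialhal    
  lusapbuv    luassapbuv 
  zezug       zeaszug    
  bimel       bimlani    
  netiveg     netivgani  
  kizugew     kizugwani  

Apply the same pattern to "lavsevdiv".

hehimit and hosrinrat both end in -t yet inflect differently (hehimital, hoalsrinrat), so the final letter is not what conditions the rule; the last vowel is.
"lavsevdiv" has last vowel 'i'. The stems whose last vowel is 'i' (makgotig → makgotigal, hehimit → hehimital, mewidsit → mewidsital) add -al.
So lavsevdiv → lavsevdival.

lavsevdival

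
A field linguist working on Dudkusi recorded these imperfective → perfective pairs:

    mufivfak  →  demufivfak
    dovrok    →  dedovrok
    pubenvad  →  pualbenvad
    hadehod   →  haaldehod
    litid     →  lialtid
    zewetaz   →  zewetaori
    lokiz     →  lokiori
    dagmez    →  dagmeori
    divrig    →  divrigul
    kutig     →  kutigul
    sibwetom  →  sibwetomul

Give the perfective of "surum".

mufivfak and pubenvad both have last vowel 'a' yet inflect differently (demufivfak, pualbenvad), so the last vowel is not what conditions the rule; the final letter is.
"surum" ends in -m. The one such stem in the data (sibwetom → sibwetomul) adds -ul, so the same rule applies.
The other patterns: stems ending in -k add the prefix de-; stems ending in -d insert -al- after the first vowel; stems ending in -z drop the final letter and add -ori.
So surum → surumul.

surumul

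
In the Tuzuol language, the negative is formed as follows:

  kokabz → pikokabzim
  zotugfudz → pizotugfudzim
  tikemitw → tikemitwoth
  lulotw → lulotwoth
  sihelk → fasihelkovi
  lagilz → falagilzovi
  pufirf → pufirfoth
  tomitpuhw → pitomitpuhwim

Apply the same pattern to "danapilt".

fadanapiltovi

"danapilt" has second-to-last letter 'l'. The stems whose second-to-last letter is 'l' (sihelk → fasihelkovi, lagilz → falagilzovi) add fa- … -ovi around the stem.
The other patterns: stems whose second-to-last letter is 'r' or 't' add -oth; stems whose second-to-last letter is 'b', 'd' or 'h' add pi- … -im around the stem.
So danapilt → fadanapiltovi.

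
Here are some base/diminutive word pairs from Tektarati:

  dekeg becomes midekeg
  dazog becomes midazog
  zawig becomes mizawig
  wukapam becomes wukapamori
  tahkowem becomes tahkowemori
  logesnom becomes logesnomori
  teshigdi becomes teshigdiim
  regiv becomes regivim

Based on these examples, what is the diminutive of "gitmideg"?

dekeg and tahkowem both have last vowel 'e' yet inflect differently (midekeg, tahkowemori), so the last vowel is not what conditions the rule; the final letter is.
"gitmideg" ends in -g. The stems ending in -g (dekeg → midekeg, dazog → midazog, zawig → mizawig) add the prefix mi-.
So gitmideg → migitmideg.

migitmideg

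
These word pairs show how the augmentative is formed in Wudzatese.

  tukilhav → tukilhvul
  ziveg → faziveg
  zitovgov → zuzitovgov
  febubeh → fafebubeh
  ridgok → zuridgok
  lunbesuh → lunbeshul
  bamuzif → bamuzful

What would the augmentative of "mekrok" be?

zumekrok

"mekrok" has last vowel 'o'. The stems whose last vowel is 'o' (ridgok → zuridgok, zitovgov → zuzitovgov) add the prefix zu-.
The other patterns: stems whose last vowel is 'e' add the prefix fa-; stems whose last vowel is 'a', 'i' or 'u' delete the last vowel and add -ul.
So mekrok → zumekrok.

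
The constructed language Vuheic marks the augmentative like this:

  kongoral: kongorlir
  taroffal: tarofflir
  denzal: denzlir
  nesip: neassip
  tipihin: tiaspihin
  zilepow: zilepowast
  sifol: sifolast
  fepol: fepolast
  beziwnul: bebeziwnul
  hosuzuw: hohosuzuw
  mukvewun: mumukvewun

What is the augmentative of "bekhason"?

kongoral and sifol both end in -l yet inflect differently (kongorlir, sifolast), so the final letter is not what conditions the rule; the last vowel is.
"bekhason" has last vowel 'o'. The stems whose last vowel is 'o' (zilepow → zilepowast, sifol → sifolast, fepol → fepolast) add -ast.
So bekhason → bekhasonast.

bekhasonast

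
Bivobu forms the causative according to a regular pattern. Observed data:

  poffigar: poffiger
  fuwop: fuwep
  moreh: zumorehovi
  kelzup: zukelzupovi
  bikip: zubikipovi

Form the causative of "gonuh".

fuwop and kelzup both end in -p yet inflect differently (fuwep, zukelzupovi), so the final letter is not what conditions the rule; the last vowel is.
"gonuh" has last vowel 'u'. The one such stem in the data (kelzup → zukelzupovi) adds zu- … -ovi around the stem, so the same rule applies.
So gonuh → zugonuhovi.

zugonuhovi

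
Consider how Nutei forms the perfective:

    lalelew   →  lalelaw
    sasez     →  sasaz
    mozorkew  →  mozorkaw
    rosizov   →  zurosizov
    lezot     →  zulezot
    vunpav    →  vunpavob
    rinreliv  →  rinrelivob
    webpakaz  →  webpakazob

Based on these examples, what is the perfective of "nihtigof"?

rosizov and vunpav both end in -v yet inflect differently (zurosizov, vunpavob), so the final letter is not what conditions the rule; the last vowel is.
"nihtigof" has last vowel 'o'. The stems whose last vowel is 'o' (rosizov → zurosizov, lezot → zulezot) add the prefix zu-.
So nihtigof → zunihtigof.

zunihtigof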